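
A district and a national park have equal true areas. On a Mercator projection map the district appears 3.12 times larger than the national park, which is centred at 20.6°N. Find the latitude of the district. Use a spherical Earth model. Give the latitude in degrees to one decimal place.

On Mercator, (apparent₁)/(apparent₂) = sec²φ₁ / sec²φ₂ when true areas are equal.
cos²φ₂ / cos²φ₁ = 3.12  ⇒  cos φ₁ = cos 20.6° / √3.12 = 0.9361/1.766 = 0.5299.
φ₁ = arccos(0.5299) ≈ 58.0°.

58.0°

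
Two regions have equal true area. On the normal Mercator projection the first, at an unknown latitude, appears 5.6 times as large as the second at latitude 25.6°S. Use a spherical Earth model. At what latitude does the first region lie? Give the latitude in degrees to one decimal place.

On Mercator, (apparent₁)/(apparent₂) = sec²φ₁ / sec²φ₂ when true areas are equal.
cos²φ₂ / cos²φ₁ = 5.6  ⇒  cos φ₁ = cos 25.6° / √5.6 = 0.9018/2.366 = 0.3811.
φ₁ = arccos(0.3811) ≈ 67.6°.

67.6°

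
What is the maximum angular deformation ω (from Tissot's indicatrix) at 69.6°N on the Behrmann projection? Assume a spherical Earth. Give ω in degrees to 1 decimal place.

92.3°

Behrmann is a cylindrical equal-area projection with standard parallels at ±30°. Cylindrical equal-area (φ₀ = 30°): h = cos φ / cos 30° along meridians, k = cos 30° / cos φ along parallels; h·k = 1.
At 69.6°: h = 0.4025, k = 2.484; principal scales a = 2.484, b = 0.4025.
sin(ω/2) = (a − b)/(a + b) = 2.082/2.887 = 0.7212, so ω = 2 arcsin(0.7212) ≈ 92.3°.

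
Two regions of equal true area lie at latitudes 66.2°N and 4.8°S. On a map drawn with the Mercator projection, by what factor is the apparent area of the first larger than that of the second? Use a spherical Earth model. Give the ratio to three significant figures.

Mercator areal scale is sec²φ.
At 66.2°: sec²(66.2°) = 1/0.4035² = 6.141.
At 4.8°: sec²(4.8°) = 1/0.9965² = 1.007.
Ratio = 6.141/1.007 = cos²(4.8°)/cos²(66.2°) ≈ 6.10.

6.10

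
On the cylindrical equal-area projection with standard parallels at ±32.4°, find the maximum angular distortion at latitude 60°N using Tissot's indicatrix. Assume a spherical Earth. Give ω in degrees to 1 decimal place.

57.5°

For cylindrical equal-area with standard parallel φ₀, h = cos φ / cos φ₀ and k = cos φ₀ / cos φ, so h·k = 1.
At 60°: h = 0.5922, k = 1.689; principal scales a = 1.689, b = 0.5922.
sin(ω/2) = (a − b)/(a + b) = 1.096/2.281 = 0.4807, so ω = 2 arcsin(0.4807) ≈ 57.5°.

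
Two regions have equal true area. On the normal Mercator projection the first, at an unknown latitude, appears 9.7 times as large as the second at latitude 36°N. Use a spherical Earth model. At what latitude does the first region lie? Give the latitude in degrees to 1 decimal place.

74.9°

On Mercator, (apparent₁)/(apparent₂) = sec²φ₁ / sec²φ₂ when true areas are equal.
cos²φ₂ / cos²φ₁ = 9.7  ⇒  cos φ₁ = cos 36° / √9.7 = 0.8090/3.114 = 0.2598.
φ₁ = arccos(0.2598) ≈ 74.9°.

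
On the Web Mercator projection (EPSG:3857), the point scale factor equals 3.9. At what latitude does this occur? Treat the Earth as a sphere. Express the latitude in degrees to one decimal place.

Mercator scale is k = sec φ = 1/cos φ.
1/cos φ = 3.9  ⇒  cos φ = 0.2564  ⇒  φ = arccos(0.2564) ≈ 75.1°.

75.1°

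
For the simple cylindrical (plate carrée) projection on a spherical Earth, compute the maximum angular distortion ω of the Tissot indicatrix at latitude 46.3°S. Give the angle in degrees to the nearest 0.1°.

Plate carrée maps x = Rλ, y = Rφ. The meridian scale is h = 1 and the parallel scale is k = 1/cos φ = sec φ.
At 46.3°: h = 1.000, k = 1.447; principal scales a = 1.447, b = 1.000.
sin(ω/2) = (a − b)/(a + b) = 0.4474/2.447 = 0.1828, so ω = 2 arcsin(0.1828) ≈ 21.1°.

21.1°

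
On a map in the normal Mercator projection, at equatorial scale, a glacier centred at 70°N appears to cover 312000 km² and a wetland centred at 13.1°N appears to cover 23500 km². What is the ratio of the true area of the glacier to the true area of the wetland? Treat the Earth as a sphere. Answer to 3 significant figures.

On Mercator the areal scale is sec²φ, so true area = apparent × cos²φ.
True area of glacier: 312000 × cos²(70°) = 312000 × 0.1170 = 36500 km².
True area of wetland: 23500 × cos²(13.1°) = 23500 × 0.9486 = 22290 km².
Ratio = 36500 / 22290 ≈ 1.64.

1.64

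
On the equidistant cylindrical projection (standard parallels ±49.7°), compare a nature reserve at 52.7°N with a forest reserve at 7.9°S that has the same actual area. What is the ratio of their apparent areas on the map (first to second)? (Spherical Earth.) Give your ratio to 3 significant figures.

In the equirectangular projection with standard parallel φ₀ = 49.7° (x = Rλ cos φ₀, y = Rφ), meridians are true-scale (h = 1) and the parallel scale is k = cos φ₀ / cos φ.
Areal scale at 52.7°: h·k = 1.000 × 1.067 = 1.067.
Areal scale at 7.9°: h·k = 1.000 × 0.6530 = 0.6530.
Ratio = 1.067/0.6530 ≈ 1.63.

1.63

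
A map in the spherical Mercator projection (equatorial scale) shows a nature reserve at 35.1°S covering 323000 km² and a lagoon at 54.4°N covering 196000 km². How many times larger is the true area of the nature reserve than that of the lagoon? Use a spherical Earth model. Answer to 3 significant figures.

Mercator's areal exaggeration is sec²φ; hence true area = (apparent area) · cos²φ.
True area of nature reserve: 323000 × cos²(35.1°) = 323000 × 0.6694 = 216200 km².
True area of lagoon: 196000 × cos²(54.4°) = 196000 × 0.3389 = 66420 km².
Ratio = 216200 / 66420 ≈ 3.26.

3.26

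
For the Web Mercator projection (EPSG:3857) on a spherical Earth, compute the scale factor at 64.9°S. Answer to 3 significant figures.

2.36

For Mercator, h = k = sec φ (a conformal cylindrical projection has a single point scale, 1/cos φ).
k = 1/cos 64.9° = 1/0.4242 = 2.357.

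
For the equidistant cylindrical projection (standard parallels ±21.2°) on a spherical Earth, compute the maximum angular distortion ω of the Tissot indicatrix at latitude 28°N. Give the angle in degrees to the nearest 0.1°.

In the equirectangular projection with standard parallel φ₀ = 21.2° (x = Rλ cos φ₀, y = Rφ), meridians are true-scale (h = 1) and the parallel scale is k = cos φ₀ / cos φ.
At 28°: h = 1.000, k = 1.056; principal scales a = 1.056, b = 1.000.
sin(ω/2) = (a − b)/(a + b) = 0.05592/2.056 = 0.02720, so ω = 2 arcsin(0.02720) ≈ 3.1°.

3.1°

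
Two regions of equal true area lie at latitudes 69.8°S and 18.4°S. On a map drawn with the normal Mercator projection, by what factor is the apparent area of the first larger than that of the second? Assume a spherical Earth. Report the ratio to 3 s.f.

On Mercator, area is exaggerated by sec²φ = 1/cos²φ.
At 69.8°: sec²(69.8°) = 1/0.3453² = 8.387.
At 18.4°: sec²(18.4°) = 1/0.9489² = 1.111.
Ratio = 8.387/1.111 = cos²(18.4°)/cos²(69.8°) ≈ 7.55.

7.55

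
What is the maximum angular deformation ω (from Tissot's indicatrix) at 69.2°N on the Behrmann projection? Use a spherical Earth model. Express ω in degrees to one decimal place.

The Behrmann projection is cylindrical equal-area with φ₀ = 30°. For cylindrical equal-area with standard parallel φ₀, h = cos φ / cos φ₀ and k = cos φ₀ / cos φ, so h·k = 1.
At 69.2°: h = 0.4100, k = 2.439; principal scales a = 2.439, b = 0.4100.
sin(ω/2) = (a − b)/(a + b) = 2.029/2.849 = 0.7121, so ω = 2 arcsin(0.7121) ≈ 90.8°.

90.8°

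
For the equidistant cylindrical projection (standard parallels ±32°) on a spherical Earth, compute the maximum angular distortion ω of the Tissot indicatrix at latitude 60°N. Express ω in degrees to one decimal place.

29.9°

In the equirectangular projection with standard parallel φ₀ = 32° (x = Rλ cos φ₀, y = Rφ), meridians are true-scale (h = 1) and the parallel scale is k = cos φ₀ / cos φ.
At 60°: h = 1.000, k = 1.696; principal scales a = 1.696, b = 1.000.
sin(ω/2) = (a − b)/(a + b) = 0.6961/2.696 = 0.2582, so ω = 2 arcsin(0.2582) ≈ 29.9°.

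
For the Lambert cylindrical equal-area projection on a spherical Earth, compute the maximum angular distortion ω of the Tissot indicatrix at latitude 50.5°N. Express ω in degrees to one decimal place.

50.2°

The Lambert cylindrical equal-area projection is the cylindrical equal-area projection with its standard parallel at the equator (φ₀ = 0). Cylindrical equal-area (φ₀ = 0°): h = cos φ / cos 0° along meridians, k = cos 0° / cos φ along parallels; h·k = 1.
At 50.5°: h = 0.6361, k = 1.572; principal scales a = 1.572, b = 0.6361.
sin(ω/2) = (a − b)/(a + b) = 0.9361/2.208 = 0.4239, so ω = 2 arcsin(0.4239) ≈ 50.2°.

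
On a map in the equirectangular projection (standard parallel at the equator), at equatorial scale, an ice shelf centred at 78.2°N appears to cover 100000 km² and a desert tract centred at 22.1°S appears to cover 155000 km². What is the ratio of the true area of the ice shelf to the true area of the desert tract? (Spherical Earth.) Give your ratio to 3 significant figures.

Plate carrée has h = 1 and k = sec φ, giving areal scale sec φ; true area = (apparent area) · cos φ.
True area of ice shelf: 100000 × cos(78.2°) = 100000 × 0.2045 = 20450 km².
True area of desert tract: 155000 × cos(22.1°) = 155000 × 0.9265 = 143600 km².
Ratio = 20450 / 143600 ≈ 0.142.

0.142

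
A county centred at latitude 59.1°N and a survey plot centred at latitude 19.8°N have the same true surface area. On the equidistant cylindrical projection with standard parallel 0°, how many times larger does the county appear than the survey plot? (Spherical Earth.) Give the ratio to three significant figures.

1.83

For the equirectangular projection with φ₀ = 0 (plate carrée), h = 1 along meridians and k = sec φ along parallels.
Areal scale at 59.1°: h·k = 1.000 × 1.947 = 1.947.
Areal scale at 19.8°: h·k = 1.000 × 1.063 = 1.063.
Ratio = 1.947/1.063 ≈ 1.83.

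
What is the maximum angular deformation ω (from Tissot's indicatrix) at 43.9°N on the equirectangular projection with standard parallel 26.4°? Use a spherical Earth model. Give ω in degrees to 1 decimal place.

12.4°

With standard parallel φ₀ = 26.4°, the equirectangular projection gives x = Rλ cos φ₀, y = Rφ, so h = 1 and k = cos 26.4° / cos φ.
At 43.9°: h = 1.000, k = 1.243; principal scales a = 1.243, b = 1.000.
sin(ω/2) = (a − b)/(a + b) = 0.2431/2.243 = 0.1084, so ω = 2 arcsin(0.1084) ≈ 12.4°.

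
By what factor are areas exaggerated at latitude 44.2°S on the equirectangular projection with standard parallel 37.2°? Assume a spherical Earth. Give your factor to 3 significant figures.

1.11

With standard parallel φ₀ = 37.2°, the equirectangular projection gives x = Rλ cos φ₀, y = Rφ, so h = 1 and k = cos 37.2° / cos φ.
Areal scale = h·k = 1 × cos φ₀ / cos φ; at 44.2°, h = 1.000, k = 1.111, so h·k = 1.111.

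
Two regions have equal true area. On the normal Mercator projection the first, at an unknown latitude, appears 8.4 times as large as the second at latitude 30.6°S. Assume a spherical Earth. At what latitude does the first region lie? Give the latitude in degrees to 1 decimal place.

Mercator areal scale is sec²φ, so apparent-area ratio = sec²φ₁ / sec²φ₂ = cos²φ₂ / cos²φ₁.
cos²φ₂ / cos²φ₁ = 8.4  ⇒  cos φ₁ = cos 30.6° / √8.4 = 0.8607/2.898 = 0.2970.
φ₁ = arccos(0.2970) ≈ 72.7°.

72.7°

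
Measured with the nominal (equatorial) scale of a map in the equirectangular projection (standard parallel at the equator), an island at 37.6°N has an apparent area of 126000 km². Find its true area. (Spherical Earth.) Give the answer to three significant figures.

For the equirectangular projection with φ₀ = 0 (plate carrée), h = 1 along meridians and k = sec φ along parallels.
Areal scale = h·k = 1 × sec φ; at 37.6°, h = 1.000, k = 1.262, so h·k = 1.262.
True area = apparent / (areal scale) = 126000 / 1.262 ≈ 99800 km².

99800 km²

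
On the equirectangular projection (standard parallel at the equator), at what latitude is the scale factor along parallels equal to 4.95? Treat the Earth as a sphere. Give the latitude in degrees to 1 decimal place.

Plate carrée: h = 1, k = sec φ along parallels.
sec φ = 4.95  ⇒  cos φ = 0.2020  ⇒  φ ≈ 78.3°.

78.3°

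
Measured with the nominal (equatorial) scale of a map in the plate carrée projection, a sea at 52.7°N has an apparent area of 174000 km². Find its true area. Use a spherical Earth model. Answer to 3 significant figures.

Plate carrée maps x = Rλ, y = Rφ. The meridian scale is h = 1 and the parallel scale is k = 1/cos φ = sec φ.
Areal scale = h·k = 1 × sec φ; at 52.7°, h = 1.000, k = 1.650, so h·k = 1.650.
True area = apparent / (areal scale) = 174000 / 1.650 ≈ 105000 km².

105000 km²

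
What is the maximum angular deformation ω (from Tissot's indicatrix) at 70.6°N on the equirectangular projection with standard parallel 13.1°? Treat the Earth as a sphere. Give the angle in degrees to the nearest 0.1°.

58.9°

With standard parallel φ₀ = 13.1°, the equirectangular projection gives x = Rλ cos φ₀, y = Rφ, so h = 1 and k = cos 13.1° / cos φ.
At 70.6°: h = 1.000, k = 2.932; principal scales a = 2.932, b = 1.000.
sin(ω/2) = (a − b)/(a + b) = 1.932/3.932 = 0.4914, so ω = 2 arcsin(0.4914) ≈ 58.9°.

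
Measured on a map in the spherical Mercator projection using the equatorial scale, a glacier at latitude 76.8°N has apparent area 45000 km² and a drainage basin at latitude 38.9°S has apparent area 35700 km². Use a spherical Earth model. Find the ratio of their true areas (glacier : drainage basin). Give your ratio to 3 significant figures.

0.109

On Mercator the areal scale is sec²φ, so true area = apparent × cos²φ.
True area of glacier: 45000 × cos²(76.8°) = 45000 × 0.05214 = 2346 km².
True area of drainage basin: 35700 × cos²(38.9°) = 35700 × 0.6057 = 21620 km².
Ratio = 2346 / 21620 ≈ 0.109.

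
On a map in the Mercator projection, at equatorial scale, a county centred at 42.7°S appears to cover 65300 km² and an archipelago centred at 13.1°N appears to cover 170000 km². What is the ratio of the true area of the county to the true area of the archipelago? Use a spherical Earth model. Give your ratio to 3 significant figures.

On Mercator the areal scale is sec²φ, so true area = apparent × cos²φ.
True area of county: 65300 × cos²(42.7°) = 65300 × 0.5401 = 35270 km².
True area of archipelago: 170000 × cos²(13.1°) = 170000 × 0.9486 = 161300 km².
Ratio = 35270 / 161300 ≈ 0.219.

0.219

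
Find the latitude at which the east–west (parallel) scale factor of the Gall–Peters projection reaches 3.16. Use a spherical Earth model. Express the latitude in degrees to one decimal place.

The Gall–Peters projection is cylindrical equal-area with φ₀ = 45°. Cylindrical equal-area (φ₀ = 45°): h = cos φ / cos 45° along meridians, k = cos 45° / cos φ along parallels; h·k = 1.
k = cos φ₀ / cos φ = 3.16  ⇒  cos φ = cos 45° / 3.16 = 0.2238.
φ = arccos(0.2238) ≈ 77.1°.

77.1°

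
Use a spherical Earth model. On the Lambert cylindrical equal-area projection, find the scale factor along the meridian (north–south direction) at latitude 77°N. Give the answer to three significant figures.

The Lambert cylindrical equal-area projection is the cylindrical equal-area projection with its standard parallel at the equator (φ₀ = 0). For cylindrical equal-area with standard parallel φ₀, h = cos φ / cos φ₀ and k = cos φ₀ / cos φ, so h·k = 1.
h = cos 77° / cos 0° = 0.2250/1.000 = 0.2250.

0.225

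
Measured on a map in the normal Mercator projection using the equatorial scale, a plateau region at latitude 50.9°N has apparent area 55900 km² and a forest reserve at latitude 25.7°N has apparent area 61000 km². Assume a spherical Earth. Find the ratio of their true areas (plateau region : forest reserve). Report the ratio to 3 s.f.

0.449

Mercator's areal exaggeration is sec²φ; hence true area = (apparent area) · cos²φ.
True area of plateau region: 55900 × cos²(50.9°) = 55900 × 0.3978 = 22230 km².
True area of forest reserve: 61000 × cos²(25.7°) = 61000 × 0.8119 = 49530 km².
Ratio = 22230 / 49530 ≈ 0.449.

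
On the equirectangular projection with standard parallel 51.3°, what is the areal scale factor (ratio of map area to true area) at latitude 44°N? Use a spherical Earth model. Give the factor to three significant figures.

With standard parallel φ₀ = 51.3°, the equirectangular projection gives x = Rλ cos φ₀, y = Rφ, so h = 1 and k = cos 51.3° / cos φ.
Areal scale = h·k = 1 × cos φ₀ / cos φ; at 44°, h = 1.000, k = 0.8692, so h·k = 0.8692.

0.869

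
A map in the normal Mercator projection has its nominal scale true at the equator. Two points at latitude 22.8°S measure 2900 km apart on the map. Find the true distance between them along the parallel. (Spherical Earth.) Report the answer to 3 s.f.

2670 km

Mercator is conformal, so the point scale is isotropic: h = k = sec φ = 1/cos φ.
Along the parallel at 22.8°, map distances are exaggerated by k = sec 22.8° = 1.085.
True distance = 2900 / 1.085 = 2900 × cos 22.8° ≈ 2670 km.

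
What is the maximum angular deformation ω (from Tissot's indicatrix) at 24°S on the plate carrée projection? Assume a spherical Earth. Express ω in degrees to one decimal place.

5.2°

Plate carrée maps x = Rλ, y = Rφ. The meridian scale is h = 1 and the parallel scale is k = 1/cos φ = sec φ.
At 24°: h = 1.000, k = 1.095; principal scales a = 1.095, b = 1.000.
sin(ω/2) = (a − b)/(a + b) = 0.09464/2.095 = 0.04518, so ω = 2 arcsin(0.04518) ≈ 5.2°.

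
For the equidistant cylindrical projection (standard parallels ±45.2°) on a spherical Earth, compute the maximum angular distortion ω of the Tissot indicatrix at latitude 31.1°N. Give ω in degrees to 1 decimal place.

The equidistant cylindrical projection with φ₀ = 45.2° has h = 1 (meridians true) and k = cos φ₀ / cos φ along parallels.
At 31.1°: h = 1.000, k = 0.8229; principal scales a = 1.000, b = 0.8229.
sin(ω/2) = (a − b)/(a + b) = 0.1771/1.823 = 0.09714, so ω = 2 arcsin(0.09714) ≈ 11.1°.

11.1°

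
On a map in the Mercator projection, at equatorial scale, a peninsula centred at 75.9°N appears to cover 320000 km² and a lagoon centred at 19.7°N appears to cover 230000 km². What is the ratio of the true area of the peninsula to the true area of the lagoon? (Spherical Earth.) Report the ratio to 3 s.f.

Mercator's areal exaggeration is sec²φ; hence true area = (apparent area) · cos²φ.
True area of peninsula: 320000 × cos²(75.9°) = 320000 × 0.05935 = 18990 km².
True area of lagoon: 230000 × cos²(19.7°) = 230000 × 0.8864 = 203900 km².
Ratio = 18990 / 203900 ≈ 0.0932.

0.0932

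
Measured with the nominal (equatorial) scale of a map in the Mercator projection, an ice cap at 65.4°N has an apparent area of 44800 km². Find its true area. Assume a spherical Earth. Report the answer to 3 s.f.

7760 km²

Mercator is conformal, so the point scale is isotropic: h = k = sec φ = 1/cos φ.
Areal scale = k² = sec²φ = 1/cos²(65.4°) = 1/0.4163² = 5.771.
True area = apparent / (areal scale) = 44800 / 5.771 ≈ 7760 km².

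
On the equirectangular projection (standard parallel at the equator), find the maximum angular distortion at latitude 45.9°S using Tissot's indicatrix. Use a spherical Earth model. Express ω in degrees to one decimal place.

20.7°

Plate carrée maps x = Rλ, y = Rφ. The meridian scale is h = 1 and the parallel scale is k = 1/cos φ = sec φ.
At 45.9°: h = 1.000, k = 1.437; principal scales a = 1.437, b = 1.000.
sin(ω/2) = (a − b)/(a + b) = 0.4370/2.437 = 0.1793, so ω = 2 arcsin(0.1793) ≈ 20.7°.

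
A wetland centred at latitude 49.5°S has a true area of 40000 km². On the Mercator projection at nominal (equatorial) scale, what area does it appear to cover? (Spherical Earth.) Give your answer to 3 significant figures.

The Mercator projection is conformal; its linear scale factor is the same in every direction and equals sec φ = 1/cos φ.
Areal scale = k² = sec²φ = 1/cos²(49.5°) = 1/0.6494² = 2.371.
Apparent area = 40000 × 2.371 ≈ 94800 km².

94800 km²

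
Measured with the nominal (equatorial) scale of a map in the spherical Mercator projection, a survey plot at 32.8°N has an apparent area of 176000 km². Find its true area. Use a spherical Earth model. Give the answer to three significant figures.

The Mercator projection is conformal; its linear scale factor is the same in every direction and equals sec φ = 1/cos φ.
Areal scale = k² = sec²φ = 1/cos²(32.8°) = 1/0.8406² = 1.415.
True area = apparent / (areal scale) = 176000 / 1.415 ≈ 124000 km².

124000 km²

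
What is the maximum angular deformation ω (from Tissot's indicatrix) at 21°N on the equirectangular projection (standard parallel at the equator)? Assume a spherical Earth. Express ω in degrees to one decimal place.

3.9°

In the plate carrée (x = Rλ, y = Rφ), meridians are true-scale (h = 1) and parallels are stretched by k = sec φ.
At 21°: h = 1.000, k = 1.071; principal scales a = 1.071, b = 1.000.
sin(ω/2) = (a − b)/(a + b) = 0.07114/2.071 = 0.03435, so ω = 2 arcsin(0.03435) ≈ 3.9°.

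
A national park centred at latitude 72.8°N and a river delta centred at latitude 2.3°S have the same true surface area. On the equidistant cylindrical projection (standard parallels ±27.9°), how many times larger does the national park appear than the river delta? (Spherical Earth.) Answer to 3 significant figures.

3.38

In the equirectangular projection with standard parallel φ₀ = 27.9° (x = Rλ cos φ₀, y = Rφ), meridians are true-scale (h = 1) and the parallel scale is k = cos φ₀ / cos φ.
Areal scale at 72.8°: h·k = 1.000 × 2.989 = 2.989.
Areal scale at 2.3°: h·k = 1.000 × 0.8845 = 0.8845.
Ratio = 2.989/0.8845 ≈ 3.38.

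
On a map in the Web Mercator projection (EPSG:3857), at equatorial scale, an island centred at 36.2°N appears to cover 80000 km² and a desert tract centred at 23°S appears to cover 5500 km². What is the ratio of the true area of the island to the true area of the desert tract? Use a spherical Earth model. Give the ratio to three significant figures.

11.2

Since Mercator area scale is 1/cos²φ, the true area equals the apparent area multiplied by cos²φ.
True area of island: 80000 × cos²(36.2°) = 80000 × 0.6512 = 52090 km².
True area of desert tract: 5500 × cos²(23°) = 5500 × 0.8473 = 4660 km².
Ratio = 52090 / 4660 ≈ 11.2.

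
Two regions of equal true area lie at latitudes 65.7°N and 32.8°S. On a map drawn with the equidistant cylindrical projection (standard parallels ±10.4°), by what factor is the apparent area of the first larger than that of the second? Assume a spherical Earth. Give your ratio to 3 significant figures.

With standard parallel φ₀ = 10.4°, the equirectangular projection gives x = Rλ cos φ₀, y = Rφ, so h = 1 and k = cos 10.4° / cos φ.
Areal scale at 65.7°: h·k = 1.000 × 2.390 = 2.390.
Areal scale at 32.8°: h·k = 1.000 × 1.170 = 1.170.
Ratio = 2.390/1.170 ≈ 2.04.

2.04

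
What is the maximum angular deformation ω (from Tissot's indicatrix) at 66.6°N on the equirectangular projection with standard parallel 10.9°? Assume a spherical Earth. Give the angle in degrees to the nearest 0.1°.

With standard parallel φ₀ = 10.9°, the equirectangular projection gives x = Rλ cos φ₀, y = Rφ, so h = 1 and k = cos 10.9° / cos φ.
At 66.6°: h = 1.000, k = 2.473; principal scales a = 2.473, b = 1.000.
sin(ω/2) = (a − b)/(a + b) = 1.473/3.473 = 0.4241, so ω = 2 arcsin(0.4241) ≈ 50.2°.

50.2°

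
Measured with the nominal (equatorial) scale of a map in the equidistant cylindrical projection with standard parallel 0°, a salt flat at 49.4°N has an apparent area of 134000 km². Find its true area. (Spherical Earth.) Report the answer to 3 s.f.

87200 km²

For the equirectangular projection with φ₀ = 0 (plate carrée), h = 1 along meridians and k = sec φ along parallels.
Areal scale = h·k = 1 × sec φ; at 49.4°, h = 1.000, k = 1.537, so h·k = 1.537.
True area = apparent / (areal scale) = 134000 / 1.537 ≈ 87200 km².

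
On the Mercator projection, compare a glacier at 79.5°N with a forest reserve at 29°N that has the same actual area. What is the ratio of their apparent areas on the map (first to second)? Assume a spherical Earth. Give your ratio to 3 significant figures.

23.0

On Mercator, area is exaggerated by sec²φ = 1/cos²φ.
At 79.5°: sec²(79.5°) = 1/0.1822² = 30.11.
At 29°: sec²(29°) = 1/0.8746² = 1.307.
Ratio = 30.11/1.307 = cos²(29°)/cos²(79.5°) ≈ 23.0.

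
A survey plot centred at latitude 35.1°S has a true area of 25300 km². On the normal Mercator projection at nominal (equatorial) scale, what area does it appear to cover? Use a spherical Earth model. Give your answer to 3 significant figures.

The Mercator projection is conformal; its linear scale factor is the same in every direction and equals sec φ = 1/cos φ.
Areal scale = k² = sec²φ = 1/cos²(35.1°) = 1/0.8181² = 1.494.
Apparent area = 25300 × 1.494 ≈ 37800 km².

37800 km²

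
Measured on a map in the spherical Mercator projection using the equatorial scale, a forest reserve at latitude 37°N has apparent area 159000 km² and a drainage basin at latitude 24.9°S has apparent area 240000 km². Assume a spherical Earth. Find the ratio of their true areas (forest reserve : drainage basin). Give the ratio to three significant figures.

Mercator's areal exaggeration is sec²φ; hence true area = (apparent area) · cos²φ.
True area of forest reserve: 159000 × cos²(37°) = 159000 × 0.6378 = 101400 km².
True area of drainage basin: 240000 × cos²(24.9°) = 240000 × 0.8227 = 197500 km².
Ratio = 101400 / 197500 ≈ 0.514.

0.514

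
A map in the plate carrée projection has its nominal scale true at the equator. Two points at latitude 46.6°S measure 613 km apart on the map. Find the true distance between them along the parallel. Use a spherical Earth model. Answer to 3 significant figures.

421 km

In the plate carrée (x = Rλ, y = Rφ), meridians are true-scale (h = 1) and parallels are stretched by k = sec φ.
Along the parallel at 46.6°, map distances are exaggerated by k = sec 46.6° = 1.455.
True distance = 613 / 1.455 = 613 × cos 46.6° ≈ 421 km.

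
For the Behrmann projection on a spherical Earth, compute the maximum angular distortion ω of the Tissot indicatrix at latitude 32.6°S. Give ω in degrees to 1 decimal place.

Behrmann is a cylindrical equal-area projection with standard parallels at ±30°. For cylindrical equal-area with standard parallel φ₀, h = cos φ / cos φ₀ and k = cos φ₀ / cos φ, so h·k = 1.
At 32.6°: h = 0.9728, k = 1.028; principal scales a = 1.028, b = 0.9728.
sin(ω/2) = (a − b)/(a + b) = 0.05520/2.001 = 0.02759, so ω = 2 arcsin(0.02759) ≈ 3.2°.

3.2°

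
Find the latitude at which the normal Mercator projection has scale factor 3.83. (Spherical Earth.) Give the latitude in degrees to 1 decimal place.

74.9°

Mercator scale is k = sec φ = 1/cos φ.
1/cos φ = 3.83  ⇒  cos φ = 0.2611  ⇒  φ = arccos(0.2611) ≈ 74.9°.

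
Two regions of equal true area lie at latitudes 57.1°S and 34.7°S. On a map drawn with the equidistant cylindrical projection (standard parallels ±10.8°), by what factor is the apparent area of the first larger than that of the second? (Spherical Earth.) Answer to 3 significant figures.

1.51

The equidistant cylindrical projection with φ₀ = 10.8° has h = 1 (meridians true) and k = cos φ₀ / cos φ along parallels.
Areal scale at 57.1°: h·k = 1.000 × 1.808 = 1.808.
Areal scale at 34.7°: h·k = 1.000 × 1.195 = 1.195.
Ratio = 1.808/1.195 ≈ 1.51.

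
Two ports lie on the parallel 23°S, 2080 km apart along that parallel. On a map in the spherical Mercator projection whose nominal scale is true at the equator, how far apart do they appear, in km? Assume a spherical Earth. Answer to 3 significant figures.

2260 km

The Mercator projection is conformal; its linear scale factor is the same in every direction and equals sec φ = 1/cos φ.
Along the parallel, k = sec 23° = 1/0.9205 = 1.086.
Map distance = 2080 × 1.086 ≈ 2260 km.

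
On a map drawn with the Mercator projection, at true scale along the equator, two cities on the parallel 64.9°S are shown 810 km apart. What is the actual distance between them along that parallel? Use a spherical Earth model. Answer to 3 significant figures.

344 km

For Mercator, h = k = sec φ (a conformal cylindrical projection has a single point scale, 1/cos φ).
Along the parallel at 64.9°, map distances are exaggerated by k = sec 64.9° = 2.357.
True distance = 810 / 2.357 = 810 × cos 64.9° ≈ 344 km.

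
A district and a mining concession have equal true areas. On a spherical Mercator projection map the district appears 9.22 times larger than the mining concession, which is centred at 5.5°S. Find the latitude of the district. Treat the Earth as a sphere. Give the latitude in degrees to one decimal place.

70.9°

On Mercator, (apparent₁)/(apparent₂) = sec²φ₁ / sec²φ₂ when true areas are equal.
cos²φ₂ / cos²φ₁ = 9.22  ⇒  cos φ₁ = cos 5.5° / √9.22 = 0.9954/3.036 = 0.3278.
φ₁ = arccos(0.3278) ≈ 70.9°.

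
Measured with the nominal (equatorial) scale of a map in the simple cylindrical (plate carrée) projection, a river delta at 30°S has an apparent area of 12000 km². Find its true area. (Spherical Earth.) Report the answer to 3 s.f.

10400 km²

Plate carrée maps x = Rλ, y = Rφ. The meridian scale is h = 1 and the parallel scale is k = 1/cos φ = sec φ.
Areal scale = h·k = 1 × sec φ; at 30°, h = 1.000, k = 1.155, so h·k = 1.155.
True area = apparent / (areal scale) = 12000 / 1.155 ≈ 10400 km².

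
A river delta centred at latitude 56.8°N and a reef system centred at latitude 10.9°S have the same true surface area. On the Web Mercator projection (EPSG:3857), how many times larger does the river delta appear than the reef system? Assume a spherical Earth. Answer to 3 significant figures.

Mercator is conformal with k = sec φ, so areal scale = k² = sec²φ.
At 56.8°: sec²(56.8°) = 1/0.5476² = 3.335.
At 10.9°: sec²(10.9°) = 1/0.9820² = 1.037.
Ratio = 3.335/1.037 = cos²(10.9°)/cos²(56.8°) ≈ 3.22.

3.22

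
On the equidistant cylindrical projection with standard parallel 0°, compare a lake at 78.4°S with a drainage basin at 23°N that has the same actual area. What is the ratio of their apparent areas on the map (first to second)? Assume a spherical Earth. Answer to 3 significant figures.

In the plate carrée (x = Rλ, y = Rφ), meridians are true-scale (h = 1) and parallels are stretched by k = sec φ.
Areal scale at 78.4°: h·k = 1.000 × 4.973 = 4.973.
Areal scale at 23°: h·k = 1.000 × 1.086 = 1.086.
Ratio = 4.973/1.086 ≈ 4.58.

4.58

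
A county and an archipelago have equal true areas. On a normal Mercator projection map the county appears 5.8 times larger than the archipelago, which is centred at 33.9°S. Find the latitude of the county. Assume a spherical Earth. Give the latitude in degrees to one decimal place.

Mercator areal scale is sec²φ, so apparent-area ratio = sec²φ₁ / sec²φ₂ = cos²φ₂ / cos²φ₁.
cos²φ₂ / cos²φ₁ = 5.8  ⇒  cos φ₁ = cos 33.9° / √5.8 = 0.8300/2.408 = 0.3446.
φ₁ = arccos(0.3446) ≈ 69.8°.

69.8°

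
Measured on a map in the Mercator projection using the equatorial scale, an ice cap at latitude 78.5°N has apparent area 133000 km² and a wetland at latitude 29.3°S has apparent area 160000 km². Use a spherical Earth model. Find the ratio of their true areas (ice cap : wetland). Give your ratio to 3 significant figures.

Since Mercator area scale is 1/cos²φ, the true area equals the apparent area multiplied by cos²φ.
True area of ice cap: 133000 × cos²(78.5°) = 133000 × 0.03975 = 5286 km².
True area of wetland: 160000 × cos²(29.3°) = 160000 × 0.7605 = 121700 km².
Ratio = 5286 / 121700 ≈ 0.0434.

0.0434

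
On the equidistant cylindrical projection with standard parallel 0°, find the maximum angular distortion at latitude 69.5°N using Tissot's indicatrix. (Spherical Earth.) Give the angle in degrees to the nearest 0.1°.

Plate carrée maps x = Rλ, y = Rφ. The meridian scale is h = 1 and the parallel scale is k = 1/cos φ = sec φ.
At 69.5°: h = 1.000, k = 2.855; principal scales a = 2.855, b = 1.000.
sin(ω/2) = (a − b)/(a + b) = 1.855/3.855 = 0.4813, so ω = 2 arcsin(0.4813) ≈ 57.5°.

57.5°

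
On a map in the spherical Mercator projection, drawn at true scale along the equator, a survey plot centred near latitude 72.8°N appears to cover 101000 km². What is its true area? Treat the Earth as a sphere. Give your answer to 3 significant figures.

8830 km²

For Mercator, h = k = sec φ (a conformal cylindrical projection has a single point scale, 1/cos φ).
Areal scale = k² = sec²φ = 1/cos²(72.8°) = 1/0.2957² = 11.44.
True area = apparent / (areal scale) = 101000 / 11.44 ≈ 8830 km².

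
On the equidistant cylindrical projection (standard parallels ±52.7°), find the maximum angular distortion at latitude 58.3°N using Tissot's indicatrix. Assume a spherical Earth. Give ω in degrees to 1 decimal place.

8.2°

In the equirectangular projection with standard parallel φ₀ = 52.7° (x = Rλ cos φ₀, y = Rφ), meridians are true-scale (h = 1) and the parallel scale is k = cos φ₀ / cos φ.
At 58.3°: h = 1.000, k = 1.153; principal scales a = 1.153, b = 1.000.
sin(ω/2) = (a − b)/(a + b) = 0.1532/2.153 = 0.07116, so ω = 2 arcsin(0.07116) ≈ 8.2°.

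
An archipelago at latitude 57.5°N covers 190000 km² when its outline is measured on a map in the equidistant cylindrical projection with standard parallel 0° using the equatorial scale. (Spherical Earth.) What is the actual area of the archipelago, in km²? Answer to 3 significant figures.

102000 km²

In the plate carrée (x = Rλ, y = Rφ), meridians are true-scale (h = 1) and parallels are stretched by k = sec φ.
Areal scale = h·k = 1 × sec φ; at 57.5°, h = 1.000, k = 1.861, so h·k = 1.861.
True area = apparent / (areal scale) = 190000 / 1.861 ≈ 102000 km².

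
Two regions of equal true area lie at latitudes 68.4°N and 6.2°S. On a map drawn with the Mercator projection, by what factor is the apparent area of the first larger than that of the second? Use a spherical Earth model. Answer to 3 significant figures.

7.29

On Mercator, area is exaggerated by sec²φ = 1/cos²φ.
At 68.4°: sec²(68.4°) = 1/0.3681² = 7.379.
At 6.2°: sec²(6.2°) = 1/0.9942² = 1.012.
Ratio = 7.379/1.012 = cos²(6.2°)/cos²(68.4°) ≈ 7.29.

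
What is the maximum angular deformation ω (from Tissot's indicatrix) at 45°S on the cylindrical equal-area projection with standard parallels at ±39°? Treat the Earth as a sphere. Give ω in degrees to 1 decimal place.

10.8°

For cylindrical equal-area with standard parallel φ₀, h = cos φ / cos φ₀ and k = cos φ₀ / cos φ, so h·k = 1.
At 45°: h = 0.9099, k = 1.099; principal scales a = 1.099, b = 0.9099.
sin(ω/2) = (a − b)/(a + b) = 0.1892/2.009 = 0.09417, so ω = 2 arcsin(0.09417) ≈ 10.8°.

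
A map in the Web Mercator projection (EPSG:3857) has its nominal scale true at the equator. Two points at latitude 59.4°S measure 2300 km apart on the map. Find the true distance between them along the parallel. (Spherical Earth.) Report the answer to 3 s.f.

For Mercator, h = k = sec φ (a conformal cylindrical projection has a single point scale, 1/cos φ).
Along the parallel at 59.4°, map distances are exaggerated by k = sec 59.4° = 1.964.
True distance = 2300 / 1.964 = 2300 × cos 59.4° ≈ 1170 km.

1170 km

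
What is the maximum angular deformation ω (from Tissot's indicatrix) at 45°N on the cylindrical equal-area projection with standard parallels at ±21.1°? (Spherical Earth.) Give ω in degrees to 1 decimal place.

For cylindrical equal-area with standard parallel φ₀, h = cos φ / cos φ₀ and k = cos φ₀ / cos φ, so h·k = 1.
At 45°: h = 0.7579, k = 1.319; principal scales a = 1.319, b = 0.7579.
sin(ω/2) = (a − b)/(a + b) = 0.5615/2.077 = 0.2703, so ω = 2 arcsin(0.2703) ≈ 31.4°.

31.4°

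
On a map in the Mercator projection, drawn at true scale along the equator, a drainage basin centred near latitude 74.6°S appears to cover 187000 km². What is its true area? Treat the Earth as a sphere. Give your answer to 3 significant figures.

Mercator is conformal, so the point scale is isotropic: h = k = sec φ = 1/cos φ.
Areal scale = k² = sec²φ = 1/cos²(74.6°) = 1/0.2656² = 14.18.
True area = apparent / (areal scale) = 187000 / 14.18 ≈ 13200 km².

13200 km²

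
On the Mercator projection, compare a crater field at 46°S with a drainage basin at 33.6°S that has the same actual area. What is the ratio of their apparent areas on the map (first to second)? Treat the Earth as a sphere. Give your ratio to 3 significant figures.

On Mercator, area is exaggerated by sec²φ = 1/cos²φ.
At 46°: sec²(46°) = 1/0.6947² = 2.072.
At 33.6°: sec²(33.6°) = 1/0.8329² = 1.441.
Ratio = 2.072/1.441 = cos²(33.6°)/cos²(46°) ≈ 1.44.

1.44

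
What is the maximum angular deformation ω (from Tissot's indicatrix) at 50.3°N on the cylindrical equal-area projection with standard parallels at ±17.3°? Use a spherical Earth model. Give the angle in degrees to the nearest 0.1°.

Cylindrical equal-area (φ₀ = 17.3°): h = cos φ / cos 17.3° along meridians, k = cos 17.3° / cos φ along parallels; h·k = 1.
At 50.3°: h = 0.6690, k = 1.495; principal scales a = 1.495, b = 0.6690.
sin(ω/2) = (a − b)/(a + b) = 0.8257/2.164 = 0.3816, so ω = 2 arcsin(0.3816) ≈ 44.9°.

44.9°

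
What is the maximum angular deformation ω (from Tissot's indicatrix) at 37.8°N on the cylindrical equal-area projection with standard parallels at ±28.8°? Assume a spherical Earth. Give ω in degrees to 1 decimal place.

Cylindrical equal-area (φ₀ = 28.8°): h = cos φ / cos 28.8° along meridians, k = cos 28.8° / cos φ along parallels; h·k = 1.
At 37.8°: h = 0.9017, k = 1.109; principal scales a = 1.109, b = 0.9017.
sin(ω/2) = (a − b)/(a + b) = 0.2073/2.011 = 0.1031, so ω = 2 arcsin(0.1031) ≈ 11.8°.

11.8°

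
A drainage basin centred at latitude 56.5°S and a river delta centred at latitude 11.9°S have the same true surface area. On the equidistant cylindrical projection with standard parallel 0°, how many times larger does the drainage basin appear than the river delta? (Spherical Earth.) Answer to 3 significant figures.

In the plate carrée (x = Rλ, y = Rφ), meridians are true-scale (h = 1) and parallels are stretched by k = sec φ.
Areal scale at 56.5°: h·k = 1.000 × 1.812 = 1.812.
Areal scale at 11.9°: h·k = 1.000 × 1.022 = 1.022.
Ratio = 1.812/1.022 ≈ 1.77.

1.77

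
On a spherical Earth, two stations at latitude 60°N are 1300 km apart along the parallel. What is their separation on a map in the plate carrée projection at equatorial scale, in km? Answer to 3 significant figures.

In the plate carrée (x = Rλ, y = Rφ), meridians are true-scale (h = 1) and parallels are stretched by k = sec φ.
Along the parallel, k = sec 60° = 1/0.5000 = 2.000.
Map distance = 1300 × 2.000 ≈ 2600 km.

2600 km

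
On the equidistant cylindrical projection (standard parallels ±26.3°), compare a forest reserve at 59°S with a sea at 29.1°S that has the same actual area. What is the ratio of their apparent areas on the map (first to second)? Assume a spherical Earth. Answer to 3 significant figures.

In the equirectangular projection with standard parallel φ₀ = 26.3° (x = Rλ cos φ₀, y = Rφ), meridians are true-scale (h = 1) and the parallel scale is k = cos φ₀ / cos φ.
Areal scale at 59°: h·k = 1.000 × 1.741 = 1.741.
Areal scale at 29.1°: h·k = 1.000 × 1.026 = 1.026.
Ratio = 1.741/1.026 ≈ 1.70.

1.70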